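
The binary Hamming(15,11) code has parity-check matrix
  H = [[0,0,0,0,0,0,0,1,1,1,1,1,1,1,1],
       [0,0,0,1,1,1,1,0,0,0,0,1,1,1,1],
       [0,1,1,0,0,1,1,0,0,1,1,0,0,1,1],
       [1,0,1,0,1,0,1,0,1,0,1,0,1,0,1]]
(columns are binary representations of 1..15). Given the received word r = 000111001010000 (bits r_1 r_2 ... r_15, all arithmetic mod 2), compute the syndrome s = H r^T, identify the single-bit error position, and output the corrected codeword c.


s = (0, 1, 0, 1)^T, error position = 5, corrected codeword c = 000101001010000

Compute s = H r^T mod 2 one row at a time:
  s_1 = 0 + 1 + 0 + 1 + 0 + 0 + 0 + 0 = 2 ≡ 0 (mod 2).
  s_2 = 1 + 1 + 1 + 0 + 0 + 0 + 0 + 0 = 3 ≡ 1 (mod 2).
  s_3 = 0 + 0 + 1 + 0 + 0 + 1 + 0 + 0 = 2 ≡ 0 (mod 2).
  s_4 = 0 + 0 + 1 + 0 + 1 + 1 + 0 + 0 = 3 ≡ 1 (mod 2).
s = (0, 1, 0, 1)^T — this equals column 5 of H (binary 0101), so error is at position 5.
Correct: flip bit 5 of r = 000111001010000 to get c = 000101001010000.


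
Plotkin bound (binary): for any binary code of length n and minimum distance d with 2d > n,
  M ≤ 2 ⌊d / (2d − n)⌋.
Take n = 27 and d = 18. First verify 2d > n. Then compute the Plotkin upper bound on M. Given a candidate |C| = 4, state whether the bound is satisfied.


Plotkin bound M ≤ 4; given |C| = 4 ≤ bound (satisfied).

Check applicability: 2d = 36, n = 27.
2d − n = 9 > 0, so Plotkin applies.
Compute d/(2d−n) = 18/9 ≈ 2.0000.
⌊d/(2d−n)⌋ = 2.
Plotkin bound: M ≤ 2·2 = 4.
Given |C| = 4, check: satisfied.
This |C| is at the Plotkin bound.


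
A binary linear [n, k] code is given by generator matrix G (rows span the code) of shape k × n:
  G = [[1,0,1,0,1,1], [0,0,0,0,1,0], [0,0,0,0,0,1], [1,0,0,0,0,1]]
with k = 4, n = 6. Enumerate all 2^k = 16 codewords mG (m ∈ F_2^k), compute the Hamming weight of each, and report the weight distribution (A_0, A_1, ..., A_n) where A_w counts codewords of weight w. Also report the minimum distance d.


Weight distribution: A_0 = 1, A_1 = 4, A_2 = 6, A_3 = 4, A_4 = 1. Minimum distance d = 1.

Enumerate all 2^4 = 16 messages m ∈ F_2^4.
For each, compute codeword c = mG in F_2^6, then tally its weight.
  m = 0000 → c = 000000, weight = 0.
  m = 1000 → c = 101011, weight = 4.
  m = 0100 → c = 000010, weight = 1.
  m = 1100 → c = 101001, weight = 3.
  m = 0010 → c = 000001, weight = 1.
  m = 1010 → c = 101010, weight = 3.
  m = 0110 → c = 000011, weight = 2.
  m = 1110 → c = 101000, weight = 2.
  m = 0001 → c = 100001, weight = 2.
  m = 1001 → c = 001010, weight = 2.
  m = 0101 → c = 100011, weight = 3.
  m = 1101 → c = 001000, weight = 1.
  m = 0011 → c = 100000, weight = 1.
  m = 1011 → c = 001011, weight = 3.
  m = 0111 → c = 100010, weight = 2.
  m = 1111 → c = 001001, weight = 2.
Tally weights:
  weight 0: 1 codewords.
  weight 1: 4 codewords.
  weight 2: 6 codewords.
  weight 3: 4 codewords.
  weight 4: 1 codewords.
Minimum distance d = smallest w > 0 with A_w > 0 = 1.
Sanity: Σ A_w = 16 = 2^4 = 16 ✓.


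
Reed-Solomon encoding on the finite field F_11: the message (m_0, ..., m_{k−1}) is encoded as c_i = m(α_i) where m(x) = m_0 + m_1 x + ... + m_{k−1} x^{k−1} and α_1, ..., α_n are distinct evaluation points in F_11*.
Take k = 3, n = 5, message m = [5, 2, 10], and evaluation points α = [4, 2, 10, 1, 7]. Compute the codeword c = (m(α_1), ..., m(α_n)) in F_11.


c = [8, 5, 2, 6, 3]

Message polynomial: m(x) = 5 + 2·x + 10·x^2 (mod 11).
For each evaluation point α_i, compute m(α_i) mod 11:
  α_1 = 4: Horner steps 10 → 9 → 8, so m(4) = 8.
  α_2 = 2: Horner steps 10 → 0 → 5, so m(2) = 5.
  α_3 = 10: Horner steps 10 → 3 → 2, so m(10) = 2.
  α_4 = 1: Horner steps 10 → 1 → 6, so m(1) = 6.
  α_5 = 7: Horner steps 10 → 6 → 3, so m(7) = 3.
Codeword c = [8, 5, 2, 6, 3] ∈ F_11^5.


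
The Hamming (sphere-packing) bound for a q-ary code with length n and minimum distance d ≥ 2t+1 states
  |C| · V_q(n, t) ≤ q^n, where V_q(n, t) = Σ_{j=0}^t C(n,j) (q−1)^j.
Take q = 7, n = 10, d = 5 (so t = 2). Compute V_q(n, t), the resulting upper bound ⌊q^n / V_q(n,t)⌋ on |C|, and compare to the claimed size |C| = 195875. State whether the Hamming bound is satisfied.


V_q(n, t) = 1681, q^n = 282475249, Hamming bound = 168040, |C| = 195875 > bound (violated).

Step 1: Compute V_q(n, t) = Σ_{j=0}^2 C(n, j) (q−1)^j.
  j = 0: C(10,0)·(6)^0 = 1·1 = 1.
  j = 1: C(10,1)·(6)^1 = 10·6 = 60.
  j = 2: C(10,2)·(6)^2 = 45·36 = 1620.
  V_q(n, t) = 1 + 60 + 1620 = 1681.
Step 2: q^n = 7^10 = 282475249.
Step 3: Hamming bound ⌊q^n / V_q(n,t)⌋ = ⌊282475249/1681⌋ = 168040.
Step 4: Compare |C| = 195875 to 168040: violated.
The claimed |C| lies above the Hamming bound, so no 7-ary code of length 10 with d ≥ 5 can have 195875 codewords.


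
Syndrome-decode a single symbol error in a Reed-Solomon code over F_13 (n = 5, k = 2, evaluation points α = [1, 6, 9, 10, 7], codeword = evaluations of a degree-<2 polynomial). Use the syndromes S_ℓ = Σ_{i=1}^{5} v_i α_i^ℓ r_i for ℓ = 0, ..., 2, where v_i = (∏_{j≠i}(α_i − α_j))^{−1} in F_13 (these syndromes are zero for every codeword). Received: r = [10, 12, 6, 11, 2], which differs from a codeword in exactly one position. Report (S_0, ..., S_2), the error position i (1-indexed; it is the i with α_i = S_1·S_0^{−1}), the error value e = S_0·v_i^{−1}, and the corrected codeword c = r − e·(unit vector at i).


S = (6, 2, 5), error at position 3, error magnitude e = 11, c = [10, 12, 8, 11, 2].

Step 1: column multipliers v_i = (∏_{j≠i}(α_i − α_j))^{−1} mod 13.
  i = 1 (α = 1): (1−6)(1−9)(1−10)(1−7) = (−5)·(−8)·(−9)·(−6) = 2160 ≡ 2, so v_1 = 2^{−1} = 7 (mod 13).
  i = 2 (α = 6): (6−1)(6−9)(6−10)(6−7) = 5·(−3)·(−4)·(−1) = −60 ≡ 5, so v_2 = 5^{−1} = 8 (mod 13).
  i = 3 (α = 9): (9−1)(9−6)(9−10)(9−7) = 8·3·(−1)·2 = −48 ≡ 4, so v_3 = 4^{−1} = 10 (mod 13).
  i = 4 (α = 10): (10−1)(10−6)(10−9)(10−7) = 9·4·1·3 = 108 ≡ 4, so v_4 = 4^{−1} = 10 (mod 13).
  i = 5 (α = 7): (7−1)(7−6)(7−9)(7−10) = 6·1·(−2)·(−3) = 36 ≡ 10, so v_5 = 10^{−1} = 4 (mod 13).
  v = [7, 8, 10, 10, 4].
Step 2: syndromes of r = [10, 12, 6, 11, 2] (all sums mod 13).
  S_0 = Σ v_i r_i = 7·10 + 8·12 + 10·6 + 10·11 + 4·2 = 344 ≡ 6.
  S_1 = Σ v_i α_i r_i = 7·1·10 + 8·6·12 + 10·9·6 + 10·10·11 + 4·7·2 = 2342 ≡ 2.
  α_i^2 mod 13 = [1, 10, 3, 9, 10].
  S_2 = Σ v_i α_i^2 r_i = 7·1·10 + 8·10·12 + 10·3·6 + 10·9·11 + 4·10·2 = 2280 ≡ 5.
  S = (6, 2, 5) ≠ 0, so r is not a codeword (an error is present).
Step 3: locate the error. For a single error e at position i, S_ℓ = v_i·e·α_i^ℓ, so α_err = S_1/S_0.
  S_0^{−1} = 6^{−1} = 11 (mod 13), so α_err = 2·11 = 22 ≡ 9 = α_3. Error position i = 3.
  Consistency check: S_2/S_1 = 5·7 = 35 ≡ 9 = α_err ✓ (single-error assumption holds).
Step 4: error magnitude e = S_0/v_3 = S_0·∏_{j≠3}(α_3 − α_j) = 6·4 = 24 ≡ 11 (mod 13).
Step 5: correct position 3: c_3 = r_3 − e = 6 − 11 ≡ 8 (mod 13). Hence c = [10, 12, 8, 11, 2].
  Check: interpolating c through the α_i gives m(x) = 7 + 3·x (degree < 2) with m(α_i) = c_i for every i, so c is indeed a codeword.


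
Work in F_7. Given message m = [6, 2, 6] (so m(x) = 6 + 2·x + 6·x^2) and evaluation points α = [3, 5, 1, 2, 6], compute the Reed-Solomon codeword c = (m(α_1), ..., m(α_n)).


c = [3, 5, 0, 6, 3]

Message polynomial: m(x) = 6 + 2·x + 6·x^2 (mod 7).
For each evaluation point α_i, compute m(α_i) mod 7:
  α_1 = 3: Horner steps 6 → 6 → 3, so m(3) = 3.
  α_2 = 5: Horner steps 6 → 4 → 5, so m(5) = 5.
  α_3 = 1: Horner steps 6 → 1 → 0, so m(1) = 0.
  α_4 = 2: Horner steps 6 → 0 → 6, so m(2) = 6.
  α_5 = 6: Horner steps 6 → 3 → 3, so m(6) = 3.
Codeword c = [3, 5, 0, 6, 3] ∈ F_7^5.


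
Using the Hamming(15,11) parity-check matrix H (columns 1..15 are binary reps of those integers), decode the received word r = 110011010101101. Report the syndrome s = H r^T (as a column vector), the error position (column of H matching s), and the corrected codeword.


s = (1, 1, 0, 0)^T, error position = 12, corrected codeword c = 110011010100101

Compute s = H r^T mod 2 one row at a time:
  s_1 = 1 + 0 + 1 + 0 + 1 + 1 + 0 + 1 = 5 ≡ 1 (mod 2).
  s_2 = 0 + 1 + 1 + 0 + 1 + 1 + 0 + 1 = 5 ≡ 1 (mod 2).
  s_3 = 1 + 0 + 1 + 0 + 1 + 0 + 0 + 1 = 4 ≡ 0 (mod 2).
  s_4 = 1 + 0 + 1 + 0 + 0 + 0 + 1 + 1 = 4 ≡ 0 (mod 2).
s = (1, 1, 0, 0)^T — this equals column 12 of H (binary 1100), so error is at position 12.
Correct: flip bit 12 of r = 110011010101101 to get c = 110011010100101.


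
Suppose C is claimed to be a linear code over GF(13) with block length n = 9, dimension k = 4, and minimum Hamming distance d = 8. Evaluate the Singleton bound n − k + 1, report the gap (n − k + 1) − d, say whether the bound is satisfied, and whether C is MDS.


Singleton RHS = n − k + 1 = 6, slack = -2, bound violated (no such code; not MDS).

Singleton bound: d ≤ n − k + 1.
Here n = 9, k = 4, so n − k + 1 = 6.
Given d = 8, check d ≤ 6: NO.
Slack = (n − k + 1) − d = -2.
The slack is negative: d = 8 exceeds n − k + 1 = 6 by 2, so the Singleton bound is violated and no linear [9, 4, 8]_13 code can exist. In particular it is not MDS (MDS requires d = n − k + 1 exactly).
Description: the claimed parameters are [9, 4, 8]_13; such a code would be impossible (violates the Singleton bound).


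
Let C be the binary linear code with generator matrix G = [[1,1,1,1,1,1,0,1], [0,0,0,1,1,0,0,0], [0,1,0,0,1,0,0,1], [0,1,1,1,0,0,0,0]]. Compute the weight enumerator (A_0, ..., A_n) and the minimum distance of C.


Weight distribution: A_0 = 1, A_2 = 2, A_3 = 5, A_4 = 5, A_5 = 2, A_7 = 1. Minimum distance d = 2.

Enumerate all 2^4 = 16 messages m ∈ F_2^4.
For each, compute codeword c = mG in F_2^8, then tally its weight.
  m = 0000 → c = 00000000, weight = 0.
  m = 1000 → c = 11111101, weight = 7.
  m = 0100 → c = 00011000, weight = 2.
  m = 1100 → c = 11100101, weight = 5.
  m = 0010 → c = 01001001, weight = 3.
  m = 1010 → c = 10110100, weight = 4.
  m = 0110 → c = 01010001, weight = 3.
  m = 1110 → c = 10101100, weight = 4.
  m = 0001 → c = 01110000, weight = 3.
  m = 1001 → c = 10001101, weight = 4.
  m = 0101 → c = 01101000, weight = 3.
  m = 1101 → c = 10010101, weight = 4.
  m = 0011 → c = 00111001, weight = 4.
  m = 1011 → c = 11000100, weight = 3.
  m = 0111 → c = 00100001, weight = 2.
  m = 1111 → c = 11011100, weight = 5.
Tally weights:
  weight 0: 1 codewords.
  weight 2: 2 codewords.
  weight 3: 5 codewords.
  weight 4: 5 codewords.
  weight 5: 2 codewords.
  weight 7: 1 codewords.
Minimum distance d = smallest w > 0 with A_w > 0 = 2.
Sanity: Σ A_w = 16 = 2^4 = 16 ✓.


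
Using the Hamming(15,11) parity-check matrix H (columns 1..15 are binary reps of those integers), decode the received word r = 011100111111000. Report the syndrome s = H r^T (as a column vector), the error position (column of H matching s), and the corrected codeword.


s = (1, 1, 1, 0)^T, error position = 14, corrected codeword c = 011100111111010

Compute s = H r^T mod 2 one row at a time:
  s_1 = 1 + 1 + 1 + 1 + 1 + 0 + 0 + 0 = 5 ≡ 1 (mod 2).
  s_2 = 1 + 0 + 0 + 1 + 1 + 0 + 0 + 0 = 3 ≡ 1 (mod 2).
  s_3 = 1 + 1 + 0 + 1 + 1 + 1 + 0 + 0 = 5 ≡ 1 (mod 2).
  s_4 = 0 + 1 + 0 + 1 + 1 + 1 + 0 + 0 = 4 ≡ 0 (mod 2).
s = (1, 1, 1, 0)^T — this equals column 14 of H (binary 1110), so error is at position 14.
Correct: flip bit 14 of r = 011100111111000 to get c = 011100111111010.


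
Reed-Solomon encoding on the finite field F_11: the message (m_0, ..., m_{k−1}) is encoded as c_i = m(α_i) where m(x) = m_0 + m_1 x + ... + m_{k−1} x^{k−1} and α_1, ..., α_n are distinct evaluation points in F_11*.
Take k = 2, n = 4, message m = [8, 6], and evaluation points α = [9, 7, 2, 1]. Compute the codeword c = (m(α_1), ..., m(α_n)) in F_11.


c = [7, 6, 9, 3]

Message polynomial: m(x) = 8 + 6·x (mod 11).
For each evaluation point α_i, compute m(α_i) mod 11:
  α_1 = 9: Horner steps 6 → 7, so m(9) = 7.
  α_2 = 7: Horner steps 6 → 6, so m(7) = 6.
  α_3 = 2: Horner steps 6 → 9, so m(2) = 9.
  α_4 = 1: Horner steps 6 → 3, so m(1) = 3.
Codeword c = [7, 6, 9, 3] ∈ F_11^4.


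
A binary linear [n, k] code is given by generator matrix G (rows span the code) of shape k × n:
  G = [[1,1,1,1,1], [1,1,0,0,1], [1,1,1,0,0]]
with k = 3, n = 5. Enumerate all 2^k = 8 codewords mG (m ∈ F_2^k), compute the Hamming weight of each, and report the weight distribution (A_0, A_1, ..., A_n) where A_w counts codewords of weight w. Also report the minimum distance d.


Weight distribution: A_0 = 1, A_2 = 3, A_3 = 3, A_5 = 1. Minimum distance d = 2.

Enumerate all 2^3 = 8 messages m ∈ F_2^3.
For each, compute codeword c = mG in F_2^5, then tally its weight.
  m = 000 → c = 00000, weight = 0.
  m = 100 → c = 11111, weight = 5.
  m = 010 → c = 11001, weight = 3.
  m = 110 → c = 00110, weight = 2.
  m = 001 → c = 11100, weight = 3.
  m = 101 → c = 00011, weight = 2.
  m = 011 → c = 00101, weight = 2.
  m = 111 → c = 11010, weight = 3.
Tally weights:
  weight 0: 1 codewords.
  weight 2: 3 codewords.
  weight 3: 3 codewords.
  weight 5: 1 codewords.
Minimum distance d = smallest w > 0 with A_w > 0 = 2.
Sanity: Σ A_w = 8 = 2^3 = 8 ✓.


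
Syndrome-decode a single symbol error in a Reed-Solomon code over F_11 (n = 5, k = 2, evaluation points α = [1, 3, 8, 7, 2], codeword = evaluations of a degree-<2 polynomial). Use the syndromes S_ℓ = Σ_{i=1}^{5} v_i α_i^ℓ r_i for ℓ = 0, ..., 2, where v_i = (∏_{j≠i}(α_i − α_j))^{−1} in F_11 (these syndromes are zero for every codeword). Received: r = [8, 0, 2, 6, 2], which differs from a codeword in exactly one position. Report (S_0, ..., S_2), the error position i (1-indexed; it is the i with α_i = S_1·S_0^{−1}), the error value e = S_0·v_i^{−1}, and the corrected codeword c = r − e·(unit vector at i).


S = (3, 6, 1), error at position 5, error magnitude e = 9, c = [8, 0, 2, 6, 4].

Step 1: column multipliers v_i = (∏_{j≠i}(α_i − α_j))^{−1} mod 11.
  i = 1 (α = 1): (1−3)(1−8)(1−7)(1−2) = (−2)·(−7)·(−6)·(−1) = 84 ≡ 7, so v_1 = 7^{−1} = 8 (mod 11).
  i = 2 (α = 3): (3−1)(3−8)(3−7)(3−2) = 2·(−5)·(−4)·1 = 40 ≡ 7, so v_2 = 7^{−1} = 8 (mod 11).
  i = 3 (α = 8): (8−1)(8−3)(8−7)(8−2) = 7·5·1·6 = 210 ≡ 1, so v_3 = 1^{−1} = 1 (mod 11).
  i = 4 (α = 7): (7−1)(7−3)(7−8)(7−2) = 6·4·(−1)·5 = −120 ≡ 1, so v_4 = 1^{−1} = 1 (mod 11).
  i = 5 (α = 2): (2−1)(2−3)(2−8)(2−7) = 1·(−1)·(−6)·(−5) = −30 ≡ 3, so v_5 = 3^{−1} = 4 (mod 11).
  v = [8, 8, 1, 1, 4].
Step 2: syndromes of r = [8, 0, 2, 6, 2] (all sums mod 11).
  S_0 = Σ v_i r_i = 8·8 + 8·0 + 1·2 + 1·6 + 4·2 = 80 ≡ 3.
  S_1 = Σ v_i α_i r_i = 8·1·8 + 8·3·0 + 1·8·2 + 1·7·6 + 4·2·2 = 138 ≡ 6.
  α_i^2 mod 11 = [1, 9, 9, 5, 4].
  S_2 = Σ v_i α_i^2 r_i = 8·1·8 + 8·9·0 + 1·9·2 + 1·5·6 + 4·4·2 = 144 ≡ 1.
  S = (3, 6, 1) ≠ 0, so r is not a codeword (an error is present).
Step 3: locate the error. For a single error e at position i, S_ℓ = v_i·e·α_i^ℓ, so α_err = S_1/S_0.
  S_0^{−1} = 3^{−1} = 4 (mod 11), so α_err = 6·4 = 24 ≡ 2 = α_5. Error position i = 5.
  Consistency check: S_2/S_1 = 1·2 = 2 ≡ 2 = α_err ✓ (single-error assumption holds).
Step 4: error magnitude e = S_0/v_5 = S_0·∏_{j≠5}(α_5 − α_j) = 3·3 = 9 ≡ 9 (mod 11).
Step 5: correct position 5: c_5 = r_5 − e = 2 − 9 ≡ 4 (mod 11). Hence c = [8, 0, 2, 6, 4].
  Check: interpolating c through the α_i gives m(x) = 1 + 7·x (degree < 2) with m(α_i) = c_i for every i, so c is indeed a codeword.


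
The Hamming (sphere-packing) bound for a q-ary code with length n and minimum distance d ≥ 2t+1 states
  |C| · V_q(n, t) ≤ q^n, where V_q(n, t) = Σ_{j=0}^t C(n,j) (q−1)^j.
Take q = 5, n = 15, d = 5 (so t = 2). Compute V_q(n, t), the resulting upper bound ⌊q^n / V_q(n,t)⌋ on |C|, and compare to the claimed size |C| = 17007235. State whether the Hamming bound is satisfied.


V_q(n, t) = 1741, q^n = 30517578125, Hamming bound = 17528764, |C| = 17007235 ≤ bound (satisfied).

Step 1: Compute V_q(n, t) = Σ_{j=0}^2 C(n, j) (q−1)^j.
  j = 0: C(15,0)·(4)^0 = 1·1 = 1.
  j = 1: C(15,1)·(4)^1 = 15·4 = 60.
  j = 2: C(15,2)·(4)^2 = 105·16 = 1680.
  V_q(n, t) = 1 + 60 + 1680 = 1741.
Step 2: q^n = 5^15 = 30517578125.
Step 3: Hamming bound ⌊q^n / V_q(n,t)⌋ = ⌊30517578125/1741⌋ = 17528764.
Step 4: Compare |C| = 17007235 to 17528764: satisfied.
The claimed |C| lies below the Hamming bound.


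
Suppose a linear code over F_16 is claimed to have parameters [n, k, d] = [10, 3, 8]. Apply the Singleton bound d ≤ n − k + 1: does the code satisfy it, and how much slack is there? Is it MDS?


Singleton RHS = n − k + 1 = 8, slack = 0, bound satisfied, MDS.

Singleton bound: d ≤ n − k + 1.
Here n = 10, k = 3, so n − k + 1 = 8.
Given d = 8, check d ≤ 8: YES.
Slack = (n − k + 1) − d = 0.
The code is MDS (slack = 0).
Description: the claimed parameters are [10, 3, 8]_16; such a code would be MDS (meets Singleton bound).


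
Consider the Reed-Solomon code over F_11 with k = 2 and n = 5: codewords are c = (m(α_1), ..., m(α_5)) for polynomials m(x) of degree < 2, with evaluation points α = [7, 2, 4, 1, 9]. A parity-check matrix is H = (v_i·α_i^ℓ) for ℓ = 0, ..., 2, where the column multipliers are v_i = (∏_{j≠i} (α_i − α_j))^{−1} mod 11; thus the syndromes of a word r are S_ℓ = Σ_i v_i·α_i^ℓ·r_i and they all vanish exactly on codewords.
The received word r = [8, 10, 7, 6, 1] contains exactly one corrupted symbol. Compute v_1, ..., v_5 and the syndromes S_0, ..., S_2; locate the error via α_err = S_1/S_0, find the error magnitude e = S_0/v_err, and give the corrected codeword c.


S = (4, 3, 5), error at position 5, error magnitude e = 7, c = [8, 10, 7, 6, 5].

Step 1: column multipliers v_i = (∏_{j≠i}(α_i − α_j))^{−1} mod 11.
  i = 1 (α = 7): (7−2)(7−4)(7−1)(7−9) = 5·3·6·(−2) = −180 ≡ 7, so v_1 = 7^{−1} = 8 (mod 11).
  i = 2 (α = 2): (2−7)(2−4)(2−1)(2−9) = (−5)·(−2)·1·(−7) = −70 ≡ 7, so v_2 = 7^{−1} = 8 (mod 11).
  i = 3 (α = 4): (4−7)(4−2)(4−1)(4−9) = (−3)·2·3·(−5) = 90 ≡ 2, so v_3 = 2^{−1} = 6 (mod 11).
  i = 4 (α = 1): (1−7)(1−2)(1−4)(1−9) = (−6)·(−1)·(−3)·(−8) = 144 ≡ 1, so v_4 = 1^{−1} = 1 (mod 11).
  i = 5 (α = 9): (9−7)(9−2)(9−4)(9−1) = 2·7·5·8 = 560 ≡ 10, so v_5 = 10^{−1} = 10 (mod 11).
  v = [8, 8, 6, 1, 10].
Step 2: syndromes of r = [8, 10, 7, 6, 1] (all sums mod 11).
  S_0 = Σ v_i r_i = 8·8 + 8·10 + 6·7 + 1·6 + 10·1 = 202 ≡ 4.
  S_1 = Σ v_i α_i r_i = 8·7·8 + 8·2·10 + 6·4·7 + 1·1·6 + 10·9·1 = 872 ≡ 3.
  α_i^2 mod 11 = [5, 4, 5, 1, 4].
  S_2 = Σ v_i α_i^2 r_i = 8·5·8 + 8·4·10 + 6·5·7 + 1·1·6 + 10·4·1 = 896 ≡ 5.
  S = (4, 3, 5) ≠ 0, so r is not a codeword (an error is present).
Step 3: locate the error. For a single error e at position i, S_ℓ = v_i·e·α_i^ℓ, so α_err = S_1/S_0.
  S_0^{−1} = 4^{−1} = 3 (mod 11), so α_err = 3·3 = 9 ≡ 9 = α_5. Error position i = 5.
  Consistency check: S_2/S_1 = 5·4 = 20 ≡ 9 = α_err ✓ (single-error assumption holds).
Step 4: error magnitude e = S_0/v_5 = S_0·∏_{j≠5}(α_5 − α_j) = 4·10 = 40 ≡ 7 (mod 11).
Step 5: correct position 5: c_5 = r_5 − e = 1 − 7 ≡ 5 (mod 11). Hence c = [8, 10, 7, 6, 5].
  Check: interpolating c through the α_i gives m(x) = 2 + 4·x (degree < 2) with m(α_i) = c_i for every i, so c is indeed a codeword.


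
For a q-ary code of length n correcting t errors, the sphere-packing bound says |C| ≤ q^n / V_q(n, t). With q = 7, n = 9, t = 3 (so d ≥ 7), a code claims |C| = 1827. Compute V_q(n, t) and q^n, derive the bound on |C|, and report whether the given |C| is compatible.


V_q(n, t) = 19495, q^n = 40353607, Hamming bound = 2069, |C| = 1827 ≤ bound (satisfied).

Step 1: Compute V_q(n, t) = Σ_{j=0}^3 C(n, j) (q−1)^j.
  j = 0: C(9,0)·(6)^0 = 1·1 = 1.
  j = 1: C(9,1)·(6)^1 = 9·6 = 54.
  j = 2: C(9,2)·(6)^2 = 36·36 = 1296.
  j = 3: C(9,3)·(6)^3 = 84·216 = 18144.
  V_q(n, t) = 1 + 54 + 1296 + 18144 = 19495.
Step 2: q^n = 7^9 = 40353607.
Step 3: Hamming bound ⌊q^n / V_q(n,t)⌋ = ⌊40353607/19495⌋ = 2069.
Step 4: Compare |C| = 1827 to 2069: satisfied.
The claimed |C| lies below the Hamming bound.


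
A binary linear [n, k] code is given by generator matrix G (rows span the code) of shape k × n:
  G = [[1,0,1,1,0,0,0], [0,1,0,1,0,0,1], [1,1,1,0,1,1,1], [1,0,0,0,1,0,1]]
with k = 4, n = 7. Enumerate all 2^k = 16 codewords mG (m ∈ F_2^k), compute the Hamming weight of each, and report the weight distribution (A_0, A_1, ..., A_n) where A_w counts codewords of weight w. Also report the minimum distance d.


Weight distribution: A_0 = 1, A_2 = 1, A_3 = 6, A_4 = 5, A_5 = 2, A_6 = 1. Minimum distance d = 2.

Enumerate all 2^4 = 16 messages m ∈ F_2^4.
For each, compute codeword c = mG in F_2^7, then tally its weight.
  m = 0000 → c = 0000000, weight = 0.
  m = 1000 → c = 1011000, weight = 3.
  m = 0100 → c = 0101001, weight = 3.
  m = 1100 → c = 1110001, weight = 4.
  m = 0010 → c = 1110111, weight = 6.
  m = 1010 → c = 0101111, weight = 5.
  m = 0110 → c = 1011110, weight = 5.
  m = 1110 → c = 0000110, weight = 2.
  m = 0001 → c = 1000101, weight = 3.
  m = 1001 → c = 0011101, weight = 4.
  m = 0101 → c = 1101100, weight = 4.
  m = 1101 → c = 0110100, weight = 3.
  m = 0011 → c = 0110010, weight = 3.
  m = 1011 → c = 1101010, weight = 4.
  m = 0111 → c = 0011011, weight = 4.
  m = 1111 → c = 1000011, weight = 3.
Tally weights:
  weight 0: 1 codewords.
  weight 2: 1 codewords.
  weight 3: 6 codewords.
  weight 4: 5 codewords.
  weight 5: 2 codewords.
  weight 6: 1 codewords.
Minimum distance d = smallest w > 0 with A_w > 0 = 2.
Sanity: Σ A_w = 16 = 2^4 = 16 ✓.


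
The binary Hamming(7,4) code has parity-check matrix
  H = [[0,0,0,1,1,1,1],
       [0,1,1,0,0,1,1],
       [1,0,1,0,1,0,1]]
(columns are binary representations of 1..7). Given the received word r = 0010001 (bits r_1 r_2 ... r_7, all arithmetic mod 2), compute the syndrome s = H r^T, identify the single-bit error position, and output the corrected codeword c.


s = (1, 0, 0)^T, error position = 4, corrected codeword c = 0011001

Compute s = H r^T mod 2 one row at a time:
  s_1 = 0 + 0 + 0 + 1 = 1 ≡ 1 (mod 2).
  s_2 = 0 + 1 + 0 + 1 = 2 ≡ 0 (mod 2).
  s_3 = 0 + 1 + 0 + 1 = 2 ≡ 0 (mod 2).
s = (1, 0, 0)^T — this equals column 4 of H (binary 100), so error is at position 4.
Correct: flip bit 4 of r = 0010001 to get c = 0011001.


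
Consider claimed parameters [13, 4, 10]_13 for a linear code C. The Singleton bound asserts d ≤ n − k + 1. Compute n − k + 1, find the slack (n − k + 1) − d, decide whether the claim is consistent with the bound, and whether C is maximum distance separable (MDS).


Singleton RHS = n − k + 1 = 10, slack = 0, bound satisfied, MDS.

Singleton bound: d ≤ n − k + 1.
Here n = 13, k = 4, so n − k + 1 = 10.
Given d = 10, check d ≤ 10: YES.
Slack = (n − k + 1) − d = 0.
The code is MDS (slack = 0).
Description: the claimed parameters are [13, 4, 10]_13; such a code would be MDS (meets Singleton bound).


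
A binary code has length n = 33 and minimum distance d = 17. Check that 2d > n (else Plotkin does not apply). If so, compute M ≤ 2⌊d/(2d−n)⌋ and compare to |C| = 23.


Plotkin bound M ≤ 34; given |C| = 23 ≤ bound (satisfied).

Check applicability: 2d = 34, n = 33.
2d − n = 1 > 0, so Plotkin applies.
Compute d/(2d−n) = 17/1 ≈ 17.0000.
⌊d/(2d−n)⌋ = 17.
Plotkin bound: M ≤ 2·17 = 34.
Given |C| = 23, check: satisfied.
This |C| is below the Plotkin bound.


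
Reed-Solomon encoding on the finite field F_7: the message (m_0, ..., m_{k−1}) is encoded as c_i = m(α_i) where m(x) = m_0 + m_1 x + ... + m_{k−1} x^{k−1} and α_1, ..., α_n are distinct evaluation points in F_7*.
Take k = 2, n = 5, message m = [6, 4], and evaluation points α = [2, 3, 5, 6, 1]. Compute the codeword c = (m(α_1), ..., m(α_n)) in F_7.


c = [0, 4, 5, 2, 3]

Message polynomial: m(x) = 6 + 4·x (mod 7).
For each evaluation point α_i, compute m(α_i) mod 7:
  α_1 = 2: Horner steps 4 → 0, so m(2) = 0.
  α_2 = 3: Horner steps 4 → 4, so m(3) = 4.
  α_3 = 5: Horner steps 4 → 5, so m(5) = 5.
  α_4 = 6: Horner steps 4 → 2, so m(6) = 2.
  α_5 = 1: Horner steps 4 → 3, so m(1) = 3.
Codeword c = [0, 4, 5, 2, 3] ∈ F_7^5.


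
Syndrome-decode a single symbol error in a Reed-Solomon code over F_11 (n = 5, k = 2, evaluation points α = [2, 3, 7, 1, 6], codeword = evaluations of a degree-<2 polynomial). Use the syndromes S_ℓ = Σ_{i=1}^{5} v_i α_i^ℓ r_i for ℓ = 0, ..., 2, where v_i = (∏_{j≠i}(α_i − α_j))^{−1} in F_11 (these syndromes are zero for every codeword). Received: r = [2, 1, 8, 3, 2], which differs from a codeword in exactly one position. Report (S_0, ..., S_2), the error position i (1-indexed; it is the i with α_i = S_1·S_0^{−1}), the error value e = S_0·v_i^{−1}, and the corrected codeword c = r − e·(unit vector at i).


S = (8, 4, 2), error at position 5, error magnitude e = 4, c = [2, 1, 8, 3, 9].

Step 1: column multipliers v_i = (∏_{j≠i}(α_i − α_j))^{−1} mod 11.
  i = 1 (α = 2): (2−3)(2−7)(2−1)(2−6) = (−1)·(−5)·1·(−4) = −20 ≡ 2, so v_1 = 2^{−1} = 6 (mod 11).
  i = 2 (α = 3): (3−2)(3−7)(3−1)(3−6) = 1·(−4)·2·(−3) = 24 ≡ 2, so v_2 = 2^{−1} = 6 (mod 11).
  i = 3 (α = 7): (7−2)(7−3)(7−1)(7−6) = 5·4·6·1 = 120 ≡ 10, so v_3 = 10^{−1} = 10 (mod 11).
  i = 4 (α = 1): (1−2)(1−3)(1−7)(1−6) = (−1)·(−2)·(−6)·(−5) = 60 ≡ 5, so v_4 = 5^{−1} = 9 (mod 11).
  i = 5 (α = 6): (6−2)(6−3)(6−7)(6−1) = 4·3·(−1)·5 = −60 ≡ 6, so v_5 = 6^{−1} = 2 (mod 11).
  v = [6, 6, 10, 9, 2].
Step 2: syndromes of r = [2, 1, 8, 3, 2] (all sums mod 11).
  S_0 = Σ v_i r_i = 6·2 + 6·1 + 10·8 + 9·3 + 2·2 = 129 ≡ 8.
  S_1 = Σ v_i α_i r_i = 6·2·2 + 6·3·1 + 10·7·8 + 9·1·3 + 2·6·2 = 653 ≡ 4.
  α_i^2 mod 11 = [4, 9, 5, 1, 3].
  S_2 = Σ v_i α_i^2 r_i = 6·4·2 + 6·9·1 + 10·5·8 + 9·1·3 + 2·3·2 = 541 ≡ 2.
  S = (8, 4, 2) ≠ 0, so r is not a codeword (an error is present).
Step 3: locate the error. For a single error e at position i, S_ℓ = v_i·e·α_i^ℓ, so α_err = S_1/S_0.
  S_0^{−1} = 8^{−1} = 7 (mod 11), so α_err = 4·7 = 28 ≡ 6 = α_5. Error position i = 5.
  Consistency check: S_2/S_1 = 2·3 = 6 ≡ 6 = α_err ✓ (single-error assumption holds).
Step 4: error magnitude e = S_0/v_5 = S_0·∏_{j≠5}(α_5 − α_j) = 8·6 = 48 ≡ 4 (mod 11).
Step 5: correct position 5: c_5 = r_5 − e = 2 − 4 ≡ 9 (mod 11). Hence c = [2, 1, 8, 3, 9].
  Check: interpolating c through the α_i gives m(x) = 4 + 10·x (degree < 2) with m(α_i) = c_i for every i, so c is indeed a codeword.


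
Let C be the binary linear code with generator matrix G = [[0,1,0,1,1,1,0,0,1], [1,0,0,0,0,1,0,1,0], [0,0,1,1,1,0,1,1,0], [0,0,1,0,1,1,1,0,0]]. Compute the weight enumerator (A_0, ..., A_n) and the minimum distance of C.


Weight distribution: A_0 = 1, A_2 = 1, A_3 = 2, A_4 = 2, A_5 = 6, A_6 = 3, A_8 = 1. Minimum distance d = 2.

Enumerate all 2^4 = 16 messages m ∈ F_2^4.
For each, compute codeword c = mG in F_2^9, then tally its weight.
  m = 0000 → c = 000000000, weight = 0.
  m = 1000 → c = 010111001, weight = 5.
  m = 0100 → c = 100001010, weight = 3.
  m = 1100 → c = 110110011, weight = 6.
  m = 0010 → c = 001110110, weight = 5.
  m = 1010 → c = 011001111, weight = 6.
  m = 0110 → c = 101111100, weight = 6.
  m = 1110 → c = 111000101, weight = 5.
  m = 0001 → c = 001011100, weight = 4.
  m = 1001 → c = 011100101, weight = 5.
  m = 0101 → c = 101010110, weight = 5.
  m = 1101 → c = 111101111, weight = 8.
  m = 0011 → c = 000101010, weight = 3.
  m = 1011 → c = 010010011, weight = 4.
  m = 0111 → c = 100100000, weight = 2.
  m = 1111 → c = 110011001, weight = 5.
Tally weights:
  weight 0: 1 codewords.
  weight 2: 1 codewords.
  weight 3: 2 codewords.
  weight 4: 2 codewords.
  weight 5: 6 codewords.
  weight 6: 3 codewords.
  weight 8: 1 codewords.
Minimum distance d = smallest w > 0 with A_w > 0 = 2.
Sanity: Σ A_w = 16 = 2^4 = 16 ✓.


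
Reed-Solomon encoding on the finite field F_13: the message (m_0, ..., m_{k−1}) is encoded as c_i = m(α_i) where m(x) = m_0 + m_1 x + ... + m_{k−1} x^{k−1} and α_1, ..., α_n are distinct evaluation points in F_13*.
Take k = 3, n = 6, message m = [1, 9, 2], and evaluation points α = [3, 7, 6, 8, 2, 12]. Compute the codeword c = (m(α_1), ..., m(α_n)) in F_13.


c = [7, 6, 10, 6, 1, 7]

Message polynomial: m(x) = 1 + 9·x + 2·x^2 (mod 13).
For each evaluation point α_i, compute m(α_i) mod 13:
  α_1 = 3: Horner steps 2 → 2 → 7, so m(3) = 7.
  α_2 = 7: Horner steps 2 → 10 → 6, so m(7) = 6.
  α_3 = 6: Horner steps 2 → 8 → 10, so m(6) = 10.
  α_4 = 8: Horner steps 2 → 12 → 6, so m(8) = 6.
  α_5 = 2: Horner steps 2 → 0 → 1, so m(2) = 1.
  α_6 = 12: Horner steps 2 → 7 → 7, so m(12) = 7.
Codeword c = [7, 6, 10, 6, 1, 7] ∈ F_13^6.


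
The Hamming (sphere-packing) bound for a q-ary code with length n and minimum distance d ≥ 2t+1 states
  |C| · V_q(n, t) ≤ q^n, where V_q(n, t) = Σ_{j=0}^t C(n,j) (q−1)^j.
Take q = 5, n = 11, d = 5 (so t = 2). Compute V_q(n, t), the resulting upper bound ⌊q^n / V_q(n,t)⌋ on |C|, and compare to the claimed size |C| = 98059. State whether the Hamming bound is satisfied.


V_q(n, t) = 925, q^n = 48828125, Hamming bound = 52787, |C| = 98059 > bound (violated).

Step 1: Compute V_q(n, t) = Σ_{j=0}^2 C(n, j) (q−1)^j.
  j = 0: C(11,0)·(4)^0 = 1·1 = 1.
  j = 1: C(11,1)·(4)^1 = 11·4 = 44.
  j = 2: C(11,2)·(4)^2 = 55·16 = 880.
  V_q(n, t) = 1 + 44 + 880 = 925.
Step 2: q^n = 5^11 = 48828125.
Step 3: Hamming bound ⌊q^n / V_q(n,t)⌋ = ⌊48828125/925⌋ = 52787.
Step 4: Compare |C| = 98059 to 52787: violated.
The claimed |C| lies above the Hamming bound, so no 5-ary code of length 11 with d ≥ 5 can have 98059 codewords.


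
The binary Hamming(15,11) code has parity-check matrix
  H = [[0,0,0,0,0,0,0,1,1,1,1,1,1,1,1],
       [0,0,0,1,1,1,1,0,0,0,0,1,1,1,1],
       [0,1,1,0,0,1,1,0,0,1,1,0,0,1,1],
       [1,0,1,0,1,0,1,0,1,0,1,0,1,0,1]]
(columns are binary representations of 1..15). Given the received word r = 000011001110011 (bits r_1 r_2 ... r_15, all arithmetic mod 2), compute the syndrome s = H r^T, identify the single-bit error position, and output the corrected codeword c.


s = (1, 0, 1, 0)^T, error position = 10, corrected codeword c = 000011001010011

Compute s = H r^T mod 2 one row at a time:
  s_1 = 0 + 1 + 1 + 1 + 0 + 0 + 1 + 1 = 5 ≡ 1 (mod 2).
  s_2 = 0 + 1 + 1 + 0 + 0 + 0 + 1 + 1 = 4 ≡ 0 (mod 2).
  s_3 = 0 + 0 + 1 + 0 + 1 + 1 + 1 + 1 = 5 ≡ 1 (mod 2).
  s_4 = 0 + 0 + 1 + 0 + 1 + 1 + 0 + 1 = 4 ≡ 0 (mod 2).
s = (1, 0, 1, 0)^T — this equals column 10 of H (binary 1010), so error is at position 10.
Correct: flip bit 10 of r = 000011001110011 to get c = 000011001010011.


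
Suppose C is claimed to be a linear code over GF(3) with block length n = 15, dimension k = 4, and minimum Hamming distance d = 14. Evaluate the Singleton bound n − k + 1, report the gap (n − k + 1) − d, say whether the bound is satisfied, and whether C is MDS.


Singleton RHS = n − k + 1 = 12, slack = -2, bound violated (no such code; not MDS).

Singleton bound: d ≤ n − k + 1.
Here n = 15, k = 4, so n − k + 1 = 12.
Given d = 14, check d ≤ 12: NO.
Slack = (n − k + 1) − d = -2.
The slack is negative: d = 14 exceeds n − k + 1 = 12 by 2, so the Singleton bound is violated and no linear [15, 4, 14]_3 code can exist. In particular it is not MDS (MDS requires d = n − k + 1 exactly).
Description: the claimed parameters are [15, 4, 14]_3; such a code would be impossible (violates the Singleton bound).


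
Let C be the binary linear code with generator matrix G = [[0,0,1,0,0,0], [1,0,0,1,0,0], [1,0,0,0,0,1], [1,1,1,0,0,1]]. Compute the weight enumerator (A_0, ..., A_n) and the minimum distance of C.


Weight distribution: A_0 = 1, A_1 = 2, A_2 = 4, A_3 = 6, A_4 = 3. Minimum distance d = 1.

Enumerate all 2^4 = 16 messages m ∈ F_2^4.
For each, compute codeword c = mG in F_2^6, then tally its weight.
  m = 0000 → c = 000000, weight = 0.
  m = 1000 → c = 001000, weight = 1.
  m = 0100 → c = 100100, weight = 2.
  m = 1100 → c = 101100, weight = 3.
  m = 0010 → c = 100001, weight = 2.
  m = 1010 → c = 101001, weight = 3.
  m = 0110 → c = 000101, weight = 2.
  m = 1110 → c = 001101, weight = 3.
  m = 0001 → c = 111001, weight = 4.
  m = 1001 → c = 110001, weight = 3.
  m = 0101 → c = 011101, weight = 4.
  m = 1101 → c = 010101, weight = 3.
  m = 0011 → c = 011000, weight = 2.
  m = 1011 → c = 010000, weight = 1.
  m = 0111 → c = 111100, weight = 4.
  m = 1111 → c = 110100, weight = 3.
Tally weights:
  weight 0: 1 codewords.
  weight 1: 2 codewords.
  weight 2: 4 codewords.
  weight 3: 6 codewords.
  weight 4: 3 codewords.
Minimum distance d = smallest w > 0 with A_w > 0 = 1.
Sanity: Σ A_w = 16 = 2^4 = 16 ✓.


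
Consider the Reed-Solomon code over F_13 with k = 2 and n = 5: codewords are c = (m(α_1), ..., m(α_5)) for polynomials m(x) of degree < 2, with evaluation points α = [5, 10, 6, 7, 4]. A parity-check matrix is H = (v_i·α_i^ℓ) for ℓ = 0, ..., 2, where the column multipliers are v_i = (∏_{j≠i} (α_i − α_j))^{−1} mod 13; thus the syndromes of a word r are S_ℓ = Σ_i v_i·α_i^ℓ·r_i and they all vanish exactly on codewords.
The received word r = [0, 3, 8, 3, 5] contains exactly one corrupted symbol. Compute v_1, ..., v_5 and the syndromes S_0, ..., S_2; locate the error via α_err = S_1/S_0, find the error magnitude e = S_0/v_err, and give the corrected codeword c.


S = (6, 8, 2), error at position 2, error magnitude e = 2, c = [0, 1, 8, 3, 5].

Step 1: column multipliers v_i = (∏_{j≠i}(α_i − α_j))^{−1} mod 13.
  i = 1 (α = 5): (5−10)(5−6)(5−7)(5−4) = (−5)·(−1)·(−2)·1 = −10 ≡ 3, so v_1 = 3^{−1} = 9 (mod 13).
  i = 2 (α = 10): (10−5)(10−6)(10−7)(10−4) = 5·4·3·6 = 360 ≡ 9, so v_2 = 9^{−1} = 3 (mod 13).
  i = 3 (α = 6): (6−5)(6−10)(6−7)(6−4) = 1·(−4)·(−1)·2 = 8 ≡ 8, so v_3 = 8^{−1} = 5 (mod 13).
  i = 4 (α = 7): (7−5)(7−10)(7−6)(7−4) = 2·(−3)·1·3 = −18 ≡ 8, so v_4 = 8^{−1} = 5 (mod 13).
  i = 5 (α = 4): (4−5)(4−10)(4−6)(4−7) = (−1)·(−6)·(−2)·(−3) = 36 ≡ 10, so v_5 = 10^{−1} = 4 (mod 13).
  v = [9, 3, 5, 5, 4].
Step 2: syndromes of r = [0, 3, 8, 3, 5] (all sums mod 13).
  S_0 = Σ v_i r_i = 9·0 + 3·3 + 5·8 + 5·3 + 4·5 = 84 ≡ 6.
  S_1 = Σ v_i α_i r_i = 9·5·0 + 3·10·3 + 5·6·8 + 5·7·3 + 4·4·5 = 515 ≡ 8.
  α_i^2 mod 13 = [12, 9, 10, 10, 3].
  S_2 = Σ v_i α_i^2 r_i = 9·12·0 + 3·9·3 + 5·10·8 + 5·10·3 + 4·3·5 = 691 ≡ 2.
  S = (6, 8, 2) ≠ 0, so r is not a codeword (an error is present).
Step 3: locate the error. For a single error e at position i, S_ℓ = v_i·e·α_i^ℓ, so α_err = S_1/S_0.
  S_0^{−1} = 6^{−1} = 11 (mod 13), so α_err = 8·11 = 88 ≡ 10 = α_2. Error position i = 2.
  Consistency check: S_2/S_1 = 2·5 = 10 ≡ 10 = α_err ✓ (single-error assumption holds).
Step 4: error magnitude e = S_0/v_2 = S_0·∏_{j≠2}(α_2 − α_j) = 6·9 = 54 ≡ 2 (mod 13).
Step 5: correct position 2: c_2 = r_2 − e = 3 − 2 ≡ 1 (mod 13). Hence c = [0, 1, 8, 3, 5].
  Check: interpolating c through the α_i gives m(x) = 12 + 8·x (degree < 2) with m(α_i) = c_i for every i, so c is indeed a codeword.


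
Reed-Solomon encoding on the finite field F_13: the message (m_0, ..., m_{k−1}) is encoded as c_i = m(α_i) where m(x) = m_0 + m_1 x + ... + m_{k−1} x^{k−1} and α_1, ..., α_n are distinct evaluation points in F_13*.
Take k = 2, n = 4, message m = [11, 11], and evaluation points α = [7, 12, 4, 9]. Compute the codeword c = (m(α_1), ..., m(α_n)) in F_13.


c = [10, 0, 3, 6]

Message polynomial: m(x) = 11 + 11·x (mod 13).
For each evaluation point α_i, compute m(α_i) mod 13:
  α_1 = 7: Horner steps 11 → 10, so m(7) = 10.
  α_2 = 12: Horner steps 11 → 0, so m(12) = 0.
  α_3 = 4: Horner steps 11 → 3, so m(4) = 3.
  α_4 = 9: Horner steps 11 → 6, so m(9) = 6.
Codeword c = [10, 0, 3, 6] ∈ F_13^4.


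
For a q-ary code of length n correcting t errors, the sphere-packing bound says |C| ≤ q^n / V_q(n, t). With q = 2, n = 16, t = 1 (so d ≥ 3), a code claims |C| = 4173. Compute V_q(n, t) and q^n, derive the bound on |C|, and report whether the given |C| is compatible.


V_q(n, t) = 17, q^n = 65536, Hamming bound = 3855, |C| = 4173 > bound (violated).

Step 1: Compute V_q(n, t) = Σ_{j=0}^1 C(n, j) (q−1)^j.
  j = 0: C(16,0)·(1)^0 = 1·1 = 1.
  j = 1: C(16,1)·(1)^1 = 16·1 = 16.
  V_q(n, t) = 1 + 16 = 17.
Step 2: q^n = 2^16 = 65536.
Step 3: Hamming bound ⌊q^n / V_q(n,t)⌋ = ⌊65536/17⌋ = 3855.
Step 4: Compare |C| = 4173 to 3855: violated.
The claimed |C| lies above the Hamming bound, so no 2-ary code of length 16 with d ≥ 3 can have 4173 codewords.


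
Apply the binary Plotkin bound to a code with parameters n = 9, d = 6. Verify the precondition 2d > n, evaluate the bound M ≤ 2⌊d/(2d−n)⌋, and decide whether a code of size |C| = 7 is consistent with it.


Plotkin bound M ≤ 4; given |C| = 7 > bound (violated).

Check applicability: 2d = 12, n = 9.
2d − n = 3 > 0, so Plotkin applies.
Compute d/(2d−n) = 6/3 ≈ 2.0000.
⌊d/(2d−n)⌋ = 2.
Plotkin bound: M ≤ 2·2 = 4.
Given |C| = 7, check: VIOLATED.
This |C| is above the Plotkin bound, so no binary code with n = 9, d = 6 and 7 codewords exists.


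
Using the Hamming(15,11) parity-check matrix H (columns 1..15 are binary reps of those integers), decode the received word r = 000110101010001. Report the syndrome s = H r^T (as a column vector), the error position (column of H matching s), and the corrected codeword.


s = (1, 0, 1, 1)^T, error position = 11, corrected codeword c = 000110101000001

Compute s = H r^T mod 2 one row at a time:
  s_1 = 0 + 1 + 0 + 1 + 0 + 0 + 0 + 1 = 3 ≡ 1 (mod 2).
  s_2 = 1 + 1 + 0 + 1 + 0 + 0 + 0 + 1 = 4 ≡ 0 (mod 2).
  s_3 = 0 + 0 + 0 + 1 + 0 + 1 + 0 + 1 = 3 ≡ 1 (mod 2).
  s_4 = 0 + 0 + 1 + 1 + 1 + 1 + 0 + 1 = 5 ≡ 1 (mod 2).
s = (1, 0, 1, 1)^T — this equals column 11 of H (binary 1011), so error is at position 11.
Correct: flip bit 11 of r = 000110101010001 to get c = 000110101000001.


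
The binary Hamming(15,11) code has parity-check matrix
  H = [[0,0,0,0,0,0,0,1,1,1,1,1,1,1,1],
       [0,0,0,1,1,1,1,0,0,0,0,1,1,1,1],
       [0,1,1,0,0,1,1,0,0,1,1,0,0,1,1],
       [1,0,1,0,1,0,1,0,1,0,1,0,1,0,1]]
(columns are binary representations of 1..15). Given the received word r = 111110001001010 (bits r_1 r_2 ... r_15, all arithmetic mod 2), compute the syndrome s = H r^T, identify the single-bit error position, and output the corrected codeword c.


s = (1, 0, 1, 0)^T, error position = 10, corrected codeword c = 111110001101010

Compute s = H r^T mod 2 one row at a time:
  s_1 = 0 + 1 + 0 + 0 + 1 + 0 + 1 + 0 = 3 ≡ 1 (mod 2).
  s_2 = 1 + 1 + 0 + 0 + 1 + 0 + 1 + 0 = 4 ≡ 0 (mod 2).
  s_3 = 1 + 1 + 0 + 0 + 0 + 0 + 1 + 0 = 3 ≡ 1 (mod 2).
  s_4 = 1 + 1 + 1 + 0 + 1 + 0 + 0 + 0 = 4 ≡ 0 (mod 2).
s = (1, 0, 1, 0)^T — this equals column 10 of H (binary 1010), so error is at position 10.
Correct: flip bit 10 of r = 111110001001010 to get c = 111110001101010.


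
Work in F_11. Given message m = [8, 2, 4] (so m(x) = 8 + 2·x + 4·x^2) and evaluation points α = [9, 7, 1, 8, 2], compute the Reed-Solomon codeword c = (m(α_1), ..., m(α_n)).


c = [9, 9, 3, 5, 6]

Message polynomial: m(x) = 8 + 2·x + 4·x^2 (mod 11).
For each evaluation point α_i, compute m(α_i) mod 11:
  α_1 = 9: Horner steps 4 → 5 → 9, so m(9) = 9.
  α_2 = 7: Horner steps 4 → 8 → 9, so m(7) = 9.
  α_3 = 1: Horner steps 4 → 6 → 3, so m(1) = 3.
  α_4 = 8: Horner steps 4 → 1 → 5, so m(8) = 5.
  α_5 = 2: Horner steps 4 → 10 → 6, so m(2) = 6.
Codeword c = [9, 9, 3, 5, 6] ∈ F_11^5.
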